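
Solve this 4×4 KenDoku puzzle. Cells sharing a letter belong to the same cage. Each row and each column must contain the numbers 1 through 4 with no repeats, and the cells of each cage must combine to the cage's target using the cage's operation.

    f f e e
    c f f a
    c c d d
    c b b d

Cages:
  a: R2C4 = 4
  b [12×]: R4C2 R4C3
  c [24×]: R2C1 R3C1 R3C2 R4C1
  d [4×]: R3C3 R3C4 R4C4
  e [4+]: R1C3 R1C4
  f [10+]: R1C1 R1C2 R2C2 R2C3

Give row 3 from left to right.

A is a freebie, so R2C4 = 4.
Column 4 now contains 4, so R3C4 = 1.
1 is placed in column 4, which forces R4C4 = 2.
Cage e's pair has sum 4, which forces R1C3 = 1.
1 is placed in column 4; hence R1C4 = 3.
Row 3 already has 1, leaving R3C3 = 2.
Cage c has product 24; hence R2C1 = 2.
Cage f needs sum 10; hence R2C2 = 1.
2 is placed in column 3; hence R2C3 = 3.
Cage c has product 24, so R4C1 = 1.
Column 3 already has 3; hence R4C3 = 4.
Column 1 now contains 2, so R1C1 = 4.
The 4 cells of cage f must have sum 10; hence R1C2 = 2.
Column 1 already has 4, which forces R3C1 = 3.
Row 3 already has 3, so R3C2 = 4.
Row 4 now contains 4; hence R4C2 = 3.
The full grid is 4 2 1 3 / 2 1 3 4 / 3 4 2 1 / 1 3 4 2.

3 4 2 1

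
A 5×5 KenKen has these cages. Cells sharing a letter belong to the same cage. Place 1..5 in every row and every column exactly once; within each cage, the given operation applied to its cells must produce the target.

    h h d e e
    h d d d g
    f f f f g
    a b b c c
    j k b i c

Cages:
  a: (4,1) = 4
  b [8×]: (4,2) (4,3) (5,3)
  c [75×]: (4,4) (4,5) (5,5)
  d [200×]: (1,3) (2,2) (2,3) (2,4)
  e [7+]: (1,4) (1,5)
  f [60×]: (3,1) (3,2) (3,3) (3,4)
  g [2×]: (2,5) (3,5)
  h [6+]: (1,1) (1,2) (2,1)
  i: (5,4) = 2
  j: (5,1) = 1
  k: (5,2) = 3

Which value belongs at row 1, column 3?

The 4 cells of cage d must have product 200, leaving (1,3) = 5.
A is a freebie, so (4,1) = 4.
The 3 cells of cage c must have product 75; hence (4,4) = 5.
The 3 cells of cage c must have product 75, so (4,5) = 3.
Cage j is a single given cell, which forces (5,1) = 1.
K is a freebie, which forces (5,2) = 3.
Cage i is given, which forces (5,4) = 2.
Cage c has product 75, so (5,5) = 5.
Cage h needs sum 6, which forces (1,2) = 1.
The two cells of cage e must have sum 7, leaving (1,4) = 3.
The two cells of cage e must have sum 7, so (1,5) = 4.
Cage d has product 200; hence (2,2) = 5.
Cage d needs product 200, which forces (2,3) = 2.
Column 4 already has 2, which forces (2,4) = 4.
2 is placed in row 2; hence (2,5) = 1.
Column 2 already has 5, which forces (3,2) = 4.
4 is placed in column 4, leaving (3,4) = 1.
1 is placed in column 5; hence (3,5) = 2.
1 is placed in column 2, which forces (4,2) = 2.
2 is placed in column 3, so (4,3) = 1.
2 is placed in row 5, which forces (5,3) = 4.
Row 1 already has 3, leaving (1,1) = 2.
2 is placed in row 2; hence (2,1) = 3.
Cage f has product 60, which forces (3,1) = 5.
Row 3 already has 1, leaving (3,3) = 3.
Completed grid: 2 1 5 3 4 / 3 5 2 4 1 / 5 4 3 1 2 / 4 2 1 5 3 / 1 3 4 2 5.

5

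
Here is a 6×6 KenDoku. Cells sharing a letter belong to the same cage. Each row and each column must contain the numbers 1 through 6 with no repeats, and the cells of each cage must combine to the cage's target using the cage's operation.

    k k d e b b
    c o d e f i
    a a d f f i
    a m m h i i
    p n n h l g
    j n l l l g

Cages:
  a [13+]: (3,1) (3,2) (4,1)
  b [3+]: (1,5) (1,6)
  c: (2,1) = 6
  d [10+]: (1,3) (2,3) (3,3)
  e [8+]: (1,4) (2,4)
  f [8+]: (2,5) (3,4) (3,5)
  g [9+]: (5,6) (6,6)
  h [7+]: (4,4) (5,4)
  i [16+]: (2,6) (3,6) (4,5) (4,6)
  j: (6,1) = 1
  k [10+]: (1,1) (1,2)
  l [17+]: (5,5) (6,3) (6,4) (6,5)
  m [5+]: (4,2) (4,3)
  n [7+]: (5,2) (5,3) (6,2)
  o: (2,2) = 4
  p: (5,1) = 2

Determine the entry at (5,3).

Cage c is given, leaving (2,1) = 6.
Cage o is a single given cell; hence (2,2) = 4.
Cage p is a single given cell, leaving (5,1) = 2.
Cage j is a single given cell; hence (6,1) = 1.
Column 1 now contains 6, which forces (1,1) = 4.
4 is placed in column 2, leaving (1,2) = 6.
Column 1 now contains 4, so (3,1) = 3.
Column 2 now contains 6, so (3,2) = 5.
Column 1 already has 3, leaving (4,1) = 5.
Cage n has sum 7, so (5,2) = 1.
Column 3 needs a 1, and only (2,3) is open for it.
The two cells of cage h must have sum 7, which forces (4,4) = 1.
{3, 5} are confined to (1,4) and (2,4) in column 4, which forces (5,4) = 6.
In row 3, 2 can only go at (3,4), so (3,4) = 2.
Column 4 already has 2; hence (6,4) = 4.
The only place for 3 in row 2 is (2,4).
Column 4 already has 3, which forces (1,4) = 5.
5 is placed in row 1, leaving (1,3) = 3.
Cage d has sum 10, so (3,3) = 6.
3 is placed in column 3, leaving (4,3) = 2.
3 is placed in column 3, so (5,3) = 4.
Row 5 already has 4, leaving (5,5) = 5.
Row 5 already has 4, which forces (5,6) = 3.
Column 3 now contains 2, so (6,3) = 5.
Row 6 now contains 5, so (6,6) = 6.
Column 5 already has 5; hence (2,5) = 2.
Cage i needs sum 16, so (2,6) = 5.
The 3 cells of cage f must have sum 8; hence (3,5) = 4.
The 4 cells of cage i must have sum 16, leaving (3,6) = 1.
2 is placed in row 4, leaving (4,2) = 3.
The 4 cells of cage i must have sum 16, which forces (4,5) = 6.
6 is placed in column 6, so (4,6) = 4.
Cage n has sum 7, so (6,2) = 2.
The 4 cells of cage l must have sum 17, which forces (6,5) = 3.
2 is placed in column 5; hence (1,5) = 1.
1 is placed in column 6, so (1,6) = 2.
Completed grid: 4 6 3 5 1 2 / 6 4 1 3 2 5 / 3 5 6 2 4 1 / 5 3 2 1 6 4 / 2 1 4 6 5 3 / 1 2 5 4 3 6.

4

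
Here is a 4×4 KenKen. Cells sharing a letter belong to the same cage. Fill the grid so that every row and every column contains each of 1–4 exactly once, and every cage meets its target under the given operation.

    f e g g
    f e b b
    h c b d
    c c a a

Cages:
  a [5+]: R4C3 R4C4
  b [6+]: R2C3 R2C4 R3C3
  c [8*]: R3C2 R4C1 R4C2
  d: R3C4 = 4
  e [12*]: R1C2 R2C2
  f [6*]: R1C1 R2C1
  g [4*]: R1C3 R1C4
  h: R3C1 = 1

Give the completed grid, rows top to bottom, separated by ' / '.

2 3 4 1 / 3 4 1 2 / 1 2 3 4 / 4 1 2 3

H is a freebie, leaving R3C1 = 1.
Cage d is given, which forces R3C4 = 4.
The two cells of cage g must have product 4, so R1C3 = 4.
4 is placed in column 4, leaving R1C4 = 1.
Row 3 now contains 4, so R3C2 = 2.
Row 3 now contains 2, so R3C3 = 3.
Cage c needs product 8, so R4C1 = 4.
The 3 cells of cage c must have product 8, leaving R4C2 = 1.
Column 3 already has 3, so R4C3 = 2.
2 is placed in row 4; hence R4C4 = 3.
4 is placed in row 1, leaving R1C2 = 3.
Cage e needs two cells with product 12, leaving R2C2 = 4.
Column 3 now contains 2, which forces R2C3 = 1.
3 is placed in column 4, so R2C4 = 2.
3 is placed in row 1, which forces R1C1 = 2.
Row 2 already has 2, leaving R2C1 = 3.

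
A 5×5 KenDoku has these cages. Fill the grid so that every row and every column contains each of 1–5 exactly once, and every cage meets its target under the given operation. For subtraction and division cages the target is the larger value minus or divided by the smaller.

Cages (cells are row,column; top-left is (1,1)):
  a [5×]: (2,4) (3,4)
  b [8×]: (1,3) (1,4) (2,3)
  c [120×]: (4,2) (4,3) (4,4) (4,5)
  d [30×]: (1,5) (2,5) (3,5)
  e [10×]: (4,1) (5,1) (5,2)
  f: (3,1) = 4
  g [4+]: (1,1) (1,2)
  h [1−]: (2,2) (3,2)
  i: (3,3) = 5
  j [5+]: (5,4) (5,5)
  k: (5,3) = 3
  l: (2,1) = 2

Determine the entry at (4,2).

5

L is a freebie, which forces (2,1) = 2.
Cage f is given, leaving (3,1) = 4.
I is a freebie; hence (3,3) = 5.
Row 3 already has 5; hence (3,4) = 1.
Cage k is given; hence (5,3) = 3.
Column 4 already has 1; hence (2,4) = 5.
Row 2 already has 5; hence (2,5) = 3.
Column 5 now contains 3, leaving (3,5) = 2.
Cage e has product 10, leaving (5,2) = 2.
Cage j needs two cells with sum 5, leaving (5,4) = 4.
Cage j needs two cells with sum 5; hence (5,5) = 1.
4 is placed in column 4, leaving (1,4) = 2.
2 is placed in column 5, so (1,5) = 5.
Cage h needs two cells with difference 1, so (2,2) = 4.
Row 2 already has 4, leaving (2,3) = 1.
Row 3 already has 2; hence (3,2) = 3.
Cage e needs product 10, leaving (4,1) = 1.
Column 2 already has 3; hence (4,2) = 5.
Column 4 now contains 2, leaving (4,4) = 3.
5 is placed in column 5, so (4,5) = 4.
Row 5 already has 1, so (5,1) = 5.
Column 1 already has 1, leaving (1,1) = 3.
Column 2 already has 3, so (1,2) = 1.
Column 3 already has 1, which forces (1,3) = 4.
Row 4 already has 4, leaving (4,3) = 2.
Filled in: 3 1 4 2 5 / 2 4 1 5 3 / 4 3 5 1 2 / 1 5 2 3 4 / 5 2 3 4 1.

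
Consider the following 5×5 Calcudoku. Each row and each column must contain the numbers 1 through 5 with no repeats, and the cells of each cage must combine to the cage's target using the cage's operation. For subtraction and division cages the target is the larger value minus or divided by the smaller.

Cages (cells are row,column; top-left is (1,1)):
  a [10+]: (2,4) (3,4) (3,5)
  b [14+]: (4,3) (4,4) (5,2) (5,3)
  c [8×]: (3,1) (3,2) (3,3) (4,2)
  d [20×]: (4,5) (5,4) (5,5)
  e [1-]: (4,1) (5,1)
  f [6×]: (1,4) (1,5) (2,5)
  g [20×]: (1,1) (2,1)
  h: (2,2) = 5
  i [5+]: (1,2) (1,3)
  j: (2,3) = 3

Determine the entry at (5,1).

2

Cage h is a single given cell, which forces (2,2) = 5.
Cage j is a single given cell; hence (2,3) = 3.
Cage c needs product 8, so (4,2) = 1.
The two cells of cage g must have product 20, leaving (1,1) = 5.
Row 2 already has 5, so (2,1) = 4.
Row 1 needs a 4, and only (1,2) is open for it.
Cage i's pair has sum 5, so (1,3) = 1.
Cage c has product 8; hence (3,1) = 1.
Column 2 now contains 4; hence (3,2) = 2.
The 4 cells of cage c must have product 8; hence (3,3) = 4.
Column 2 now contains 2, which forces (5,2) = 3.
Cage a has sum 10, leaving (2,4) = 2.
Cage f needs product 6, so (2,5) = 1.
Cage e's pair has difference 1, so (4,1) = 3.
Cage b has sum 14, leaving (4,4) = 4.
Row 5 already has 3, so (5,1) = 2.
2 is placed in row 5; hence (5,3) = 5.
Row 5 already has 5; hence (5,4) = 1.
Row 5 already has 5, so (5,5) = 4.
Column 4 already has 2; hence (1,4) = 3.
Cage f has product 6, leaving (1,5) = 2.
Column 4 already has 3, which forces (3,4) = 5.
Row 3 already has 5; hence (3,5) = 3.
Column 3 now contains 5, leaving (4,3) = 2.
The 3 cells of cage d must have product 20; hence (4,5) = 5.
Filled in: 5 4 1 3 2 / 4 5 3 2 1 / 1 2 4 5 3 / 3 1 2 4 5 / 2 3 5 1 4.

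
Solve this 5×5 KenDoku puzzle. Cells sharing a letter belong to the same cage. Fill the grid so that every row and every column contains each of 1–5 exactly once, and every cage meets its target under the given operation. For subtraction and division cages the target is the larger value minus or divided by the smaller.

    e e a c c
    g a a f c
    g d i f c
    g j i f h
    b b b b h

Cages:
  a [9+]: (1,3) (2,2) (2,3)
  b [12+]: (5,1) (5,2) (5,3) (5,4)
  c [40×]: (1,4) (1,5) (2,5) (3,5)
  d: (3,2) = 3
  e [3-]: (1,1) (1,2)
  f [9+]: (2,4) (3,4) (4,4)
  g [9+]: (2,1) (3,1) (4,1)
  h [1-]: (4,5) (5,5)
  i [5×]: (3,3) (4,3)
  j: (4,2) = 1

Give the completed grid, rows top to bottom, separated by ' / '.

D is a freebie, so (3,2) = 3.
J is a freebie, so (4,2) = 1.
Row 4 already has 1; hence (4,3) = 5.
Column 3 now contains 5, leaving (3,3) = 1.
In row 1, 3 can only go at (1,3), so (1,3) = 3.
Row 2 needs a 5, and only (2,5) is open for it.
The only place for 3 in row 5 is (5,5).
The only place for 1 in column 5 is (1,5).
In row 1, 4 can only go at (1,4), so (1,4) = 4.
Cage f has sum 9, so (2,4) = 1.
Cage f needs sum 9, leaving (3,4) = 5.
The 4 cells of cage c must have product 40, which forces (3,5) = 2.
The 3 cells of cage f must have sum 9, so (4,4) = 3.
Column 5 now contains 2; hence (4,5) = 4.
5 is placed in column 4; hence (5,4) = 2.
Cage g needs sum 9, leaving (2,1) = 3.
Row 3 already has 2, which forces (3,1) = 4.
Row 4 now contains 4; hence (4,1) = 2.
Cage b needs sum 12, which forces (5,1) = 1.
Cage b has sum 12, which forces (5,2) = 5.
Row 5 now contains 2, leaving (5,3) = 4.
Column 1 already has 2, leaving (1,1) = 5.
Column 2 already has 5, which forces (1,2) = 2.
The 3 cells of cage a must have sum 9; hence (2,2) = 4.
Column 3 now contains 4, which forces (2,3) = 2.

5 2 3 4 1 / 3 4 2 1 5 / 4 3 1 5 2 / 2 1 5 3 4 / 1 5 4 2 3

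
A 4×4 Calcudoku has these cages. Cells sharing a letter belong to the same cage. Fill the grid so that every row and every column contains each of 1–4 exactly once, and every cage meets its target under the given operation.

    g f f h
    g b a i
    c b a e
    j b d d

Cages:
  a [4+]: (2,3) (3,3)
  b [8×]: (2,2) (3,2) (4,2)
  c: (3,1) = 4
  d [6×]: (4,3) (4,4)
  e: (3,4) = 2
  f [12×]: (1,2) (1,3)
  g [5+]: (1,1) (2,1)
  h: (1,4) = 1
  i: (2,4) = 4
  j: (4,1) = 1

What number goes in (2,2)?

Cage h is given, so (1,4) = 1.
Cage i is a single given cell, which forces (2,4) = 4.
Cage c is given, leaving (3,1) = 4.
E is a freebie, leaving (3,4) = 2.
Cage j is a single given cell; hence (4,1) = 1.
Column 4 already has 2, which forces (4,4) = 3.
Cage b has product 8; hence (2,2) = 2.
Row 3 now contains 2; hence (3,2) = 1.
1 is placed in row 3; hence (3,3) = 3.
The 3 cells of cage b must have product 8, which forces (4,2) = 4.
3 is placed in row 4, which forces (4,3) = 2.
Cage g's pair has sum 5, which forces (1,1) = 2.
Column 2 already has 4, which forces (1,2) = 3.
Column 3 now contains 3; hence (1,3) = 4.
2 is placed in row 2, leaving (2,1) = 3.
Column 3 now contains 3, leaving (2,3) = 1.
Completed grid: 2 3 4 1 / 3 2 1 4 / 4 1 3 2 / 1 4 2 3.

2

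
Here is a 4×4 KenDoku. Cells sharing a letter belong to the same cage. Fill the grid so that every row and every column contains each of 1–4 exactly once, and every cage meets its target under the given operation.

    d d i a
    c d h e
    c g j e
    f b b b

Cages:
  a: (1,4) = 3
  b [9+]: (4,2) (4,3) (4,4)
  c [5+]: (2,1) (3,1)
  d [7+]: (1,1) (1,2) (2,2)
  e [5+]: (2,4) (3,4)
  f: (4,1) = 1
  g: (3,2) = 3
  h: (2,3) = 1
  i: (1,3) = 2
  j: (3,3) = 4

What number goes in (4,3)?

Cage i is given, leaving (1,3) = 2.
Cage a is given, which forces (1,4) = 3.
H is a freebie, so (2,3) = 1.
G is a freebie; hence (3,2) = 3.
J is a freebie; hence (3,3) = 4.
Cage f is given, leaving (4,1) = 1.
Column 3 already has 4, which forces (4,3) = 3.
Column 1 now contains 1; hence (1,1) = 4.
Cage d needs sum 7, leaving (1,2) = 1.
Cage c needs two cells with sum 5, which forces (2,1) = 3.
The 3 cells of cage d must have sum 7, which forces (2,2) = 2.
The two cells of cage e must have sum 5; hence (2,4) = 4.
Column 1 now contains 1, leaving (3,1) = 2.
Cage e's pair has sum 5, leaving (3,4) = 1.
Column 2 now contains 2, so (4,2) = 4.
Column 4 now contains 4, so (4,4) = 2.
Completed grid: 4 1 2 3 / 3 2 1 4 / 2 3 4 1 / 1 4 3 2.

3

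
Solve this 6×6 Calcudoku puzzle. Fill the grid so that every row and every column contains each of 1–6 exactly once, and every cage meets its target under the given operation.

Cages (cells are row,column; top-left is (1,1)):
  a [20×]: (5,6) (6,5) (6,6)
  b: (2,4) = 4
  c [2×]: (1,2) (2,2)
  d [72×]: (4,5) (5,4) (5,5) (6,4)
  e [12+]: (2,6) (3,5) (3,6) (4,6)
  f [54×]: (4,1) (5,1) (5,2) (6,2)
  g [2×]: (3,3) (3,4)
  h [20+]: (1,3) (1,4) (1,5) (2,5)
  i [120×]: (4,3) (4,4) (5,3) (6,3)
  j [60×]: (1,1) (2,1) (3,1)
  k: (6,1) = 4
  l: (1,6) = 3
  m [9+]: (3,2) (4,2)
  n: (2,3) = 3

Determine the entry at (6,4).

6

L is a freebie; hence (1,6) = 3.
Cage n is given, leaving (2,3) = 3.
B is a freebie; hence (2,4) = 4.
Cage k is given, so (6,1) = 4.
Cage h has sum 20, so (2,5) = 5.
Cage a has product 20, so (6,6) = 5.
Row 1 needs a 1, and only (1,2) is open for it.
Column 2 now contains 1; hence (2,2) = 2.
Row 2 now contains 2, so (2,1) = 6.
Row 2 already has 6; hence (2,6) = 1.
Row 1 needs a 2, and only (1,1) is open for it.
2 is placed in column 1, which forces (3,1) = 5.
Row 5 needs a 5, and only (5,3) is open for it.
The 4 cells of cage h must have sum 20, so (1,4) = 5.
The only place for 5 in row 4 is (4,2).
Cage m needs two cells with sum 9, leaving (3,2) = 4.
The only place for 3 in row 3 is (3,5).
The only place for 6 in row 3 is (3,6).
6 is placed in column 6; hence (4,6) = 2.
2 is placed in column 6; hence (5,6) = 4.
Cage i needs product 120, so (4,3) = 4.
The 3 cells of cage a must have product 20, leaving (6,5) = 1.
Column 3 already has 4; hence (1,3) = 6.
The 4 cells of cage h must have sum 20, which forces (1,5) = 4.
Column 5 now contains 1, which forces (4,5) = 6.
Cage d has product 72; hence (5,5) = 2.
6 is placed in column 3, so (6,3) = 2.
Row 6 already has 2, so (6,4) = 6.
Column 3 now contains 2, leaving (3,3) = 1.
Cage g's pair has product 2, leaving (3,4) = 2.
Cage i has product 120, so (4,4) = 3.
The 4 cells of cage f must have product 54, which forces (5,2) = 6.
The 4 cells of cage d must have product 72, which forces (5,4) = 1.
Row 6 already has 6, which forces (6,2) = 3.
3 is placed in row 4, leaving (4,1) = 1.
Row 5 already has 1, so (5,1) = 3.
The full grid is 2 1 6 5 4 3 / 6 2 3 4 5 1 / 5 4 1 2 3 6 / 1 5 4 3 6 2 / 3 6 5 1 2 4 / 4 3 2 6 1 5.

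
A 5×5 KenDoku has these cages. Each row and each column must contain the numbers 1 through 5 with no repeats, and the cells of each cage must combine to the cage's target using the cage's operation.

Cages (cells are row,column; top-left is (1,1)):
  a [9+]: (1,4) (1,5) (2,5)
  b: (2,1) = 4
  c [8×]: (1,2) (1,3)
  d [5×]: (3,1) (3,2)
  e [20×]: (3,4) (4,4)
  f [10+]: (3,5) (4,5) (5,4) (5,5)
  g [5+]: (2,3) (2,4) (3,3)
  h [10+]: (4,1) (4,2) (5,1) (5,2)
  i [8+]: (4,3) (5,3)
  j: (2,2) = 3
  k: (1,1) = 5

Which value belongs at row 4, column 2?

1

K is a freebie, leaving (1,1) = 5.
B is a freebie; hence (2,1) = 4.
J is a freebie, so (2,2) = 3.
3 is placed in row 2, leaving (2,3) = 1.
Row 2 already has 1, so (2,4) = 2.
Row 2 already has 2, which forces (2,5) = 5.
5 is placed in column 1, leaving (3,1) = 1.
Row 3 now contains 1; hence (3,2) = 5.
Column 3 already has 1, which forces (3,3) = 2.
Row 3 now contains 5; hence (3,4) = 4.
4 is placed in row 3, which forces (3,5) = 3.
Column 4 now contains 4, leaving (4,4) = 5.
The two cells of cage c must have product 8, which forces (1,2) = 2.
Column 3 already has 2; hence (1,3) = 4.
The 3 cells of cage a must have sum 9, so (1,4) = 3.
The 3 cells of cage a must have sum 9, so (1,5) = 1.
Row 4 already has 5, so (4,3) = 3.
The two cells of cage i must have sum 8, leaving (5,3) = 5.
The 4 cells of cage f must have sum 10; hence (5,4) = 1.
Row 4 now contains 3, which forces (4,1) = 2.
The 4 cells of cage h must have sum 10, which forces (4,2) = 1.
Row 4 now contains 2, so (4,5) = 4.
Cage h has sum 10; hence (5,1) = 3.
Row 5 now contains 1, so (5,2) = 4.
4 is placed in column 5; hence (5,5) = 2.
Filled in: 5 2 4 3 1 / 4 3 1 2 5 / 1 5 2 4 3 / 2 1 3 5 4 / 3 4 5 1 2.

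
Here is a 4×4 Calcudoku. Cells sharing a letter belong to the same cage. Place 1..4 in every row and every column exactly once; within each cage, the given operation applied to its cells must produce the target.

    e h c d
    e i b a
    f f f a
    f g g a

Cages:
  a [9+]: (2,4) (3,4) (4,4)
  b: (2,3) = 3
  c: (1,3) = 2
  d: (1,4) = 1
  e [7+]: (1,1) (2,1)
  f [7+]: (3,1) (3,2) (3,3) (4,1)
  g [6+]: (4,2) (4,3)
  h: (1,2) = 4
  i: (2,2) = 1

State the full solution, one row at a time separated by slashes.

Cage h is a single given cell, so (1,2) = 4.
C is a freebie, so (1,3) = 2.
Cage d is a single given cell, so (1,4) = 1.
I is a freebie; hence (2,2) = 1.
Cage b is a single given cell; hence (2,3) = 3.
Column 3 now contains 3, leaving (3,3) = 1.
The 4 cells of cage f must have sum 7, leaving (4,1) = 1.
Column 2 already has 4, so (4,2) = 2.
Column 3 already has 2, which forces (4,3) = 4.
4 is placed in row 4, leaving (4,4) = 3.
Row 1 already has 4, so (1,1) = 3.
Row 2 already has 3, leaving (2,1) = 4.
Row 2 already has 4, leaving (2,4) = 2.
Cage f needs sum 7, so (3,1) = 2.
Column 2 already has 2, leaving (3,2) = 3.
2 is placed in column 4, so (3,4) = 4.

3 4 2 1 / 4 1 3 2 / 2 3 1 4 / 1 2 4 3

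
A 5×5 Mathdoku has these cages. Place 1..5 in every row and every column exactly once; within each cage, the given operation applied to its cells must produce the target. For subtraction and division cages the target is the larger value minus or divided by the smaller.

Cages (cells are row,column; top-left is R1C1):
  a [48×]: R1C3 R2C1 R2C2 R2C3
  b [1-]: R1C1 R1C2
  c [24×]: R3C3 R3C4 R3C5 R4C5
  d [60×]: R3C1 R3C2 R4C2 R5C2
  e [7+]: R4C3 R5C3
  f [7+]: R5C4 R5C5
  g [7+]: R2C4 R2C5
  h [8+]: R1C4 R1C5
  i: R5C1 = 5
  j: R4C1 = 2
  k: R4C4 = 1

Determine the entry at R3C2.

5

Cage j is given; hence R4C1 = 2.
Cage k is given, so R4C4 = 1.
I is a freebie, which forces R5C1 = 5.
In row 1, 1 can only go at R1C1, so R1C1 = 1.
Cage b's pair has difference 1; hence R1C2 = 2.
Row 1 now contains 2; hence R1C3 = 4.
Cage e needs two cells with sum 7, which forces R4C3 = 5.
The two cells of cage e must have sum 7; hence R5C3 = 2.
Cage d has product 60, leaving R3C2 = 5.
The 4 cells of cage d must have product 60, which forces R5C2 = 1.
Cage a has product 48, which forces R2C3 = 1.
1 is placed in column 3, so R3C3 = 3.
Row 3 now contains 3; hence R3C1 = 4.
Cage c needs product 24, so R3C4 = 2.
Cage c needs product 24, leaving R3C5 = 1.
Cage d has product 60, leaving R4C2 = 3.
The 4 cells of cage c must have product 24, so R4C5 = 4.
4 is placed in column 5; hence R5C5 = 3.
Cage h needs two cells with sum 8, which forces R1C4 = 3.
Column 5 now contains 3; hence R1C5 = 5.
4 is placed in column 1, so R2C1 = 3.
3 is placed in column 2, leaving R2C2 = 4.
The two cells of cage g must have sum 7, leaving R2C4 = 5.
Cage g needs two cells with sum 7; hence R2C5 = 2.
3 is placed in row 5, which forces R5C4 = 4.
The full grid is 1 2 4 3 5 / 3 4 1 5 2 / 4 5 3 2 1 / 2 3 5 1 4 / 5 1 2 4 3.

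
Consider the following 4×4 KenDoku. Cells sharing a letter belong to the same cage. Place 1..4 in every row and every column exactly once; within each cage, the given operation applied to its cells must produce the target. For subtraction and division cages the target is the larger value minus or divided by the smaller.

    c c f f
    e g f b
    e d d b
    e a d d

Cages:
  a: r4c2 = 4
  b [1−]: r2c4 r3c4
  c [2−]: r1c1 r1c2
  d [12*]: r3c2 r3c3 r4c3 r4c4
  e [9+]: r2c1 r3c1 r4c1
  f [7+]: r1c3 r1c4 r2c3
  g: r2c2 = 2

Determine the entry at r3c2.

Cage g is given, leaving r2c2 = 2.
Cage a is given; hence r4c2 = 4.
Row 3 needs a 1, and only r3c2 is open for it.
Cage c's pair has difference 2; hence r1c1 = 1.
Column 2 now contains 1, leaving r1c2 = 3.
The 3 cells of cage f must have sum 7, leaving r2c3 = 1.
1 is placed in column 3; hence r4c3 = 3.
3 is placed in row 4, which forces r4c1 = 2.
Row 4 already has 2, which forces r4c4 = 1.
The 4 cells of cage d must have product 12, which forces r3c3 = 4.
Column 3 already has 4, so r1c3 = 2.
The 3 cells of cage f must have sum 7; hence r1c4 = 4.
The 3 cells of cage e must have sum 9; hence r2c1 = 4.
Column 4 already has 4, so r2c4 = 3.
Row 3 now contains 4, so r3c1 = 3.
Column 4 already has 3, which forces r3c4 = 2.
Filled in: 1 3 2 4 / 4 2 1 3 / 3 1 4 2 / 2 4 3 1.

1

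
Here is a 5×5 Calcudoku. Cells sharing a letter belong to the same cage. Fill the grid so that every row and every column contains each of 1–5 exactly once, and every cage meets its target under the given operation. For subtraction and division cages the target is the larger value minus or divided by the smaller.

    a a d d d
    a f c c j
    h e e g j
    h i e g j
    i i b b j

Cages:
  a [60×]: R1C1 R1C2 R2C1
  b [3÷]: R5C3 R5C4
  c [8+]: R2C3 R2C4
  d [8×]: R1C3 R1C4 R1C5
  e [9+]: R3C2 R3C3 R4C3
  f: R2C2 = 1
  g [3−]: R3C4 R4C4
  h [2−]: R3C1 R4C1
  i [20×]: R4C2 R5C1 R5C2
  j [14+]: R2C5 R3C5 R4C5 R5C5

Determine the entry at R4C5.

3

Cage f is given, which forces R2C2 = 1.
Row 2 needs a 2, and only R2C5 is open for it.
The only place for 4 in row 2 is R2C1.
The only place for 2 in row 5 is R5C1.
Cage i has product 20, leaving R4C2 = 2.
Cage i has product 20; hence R5C2 = 5.
Cage a has product 60, so R1C1 = 5.
Column 2 now contains 5, which forces R1C2 = 3.
3 is placed in column 2, which forces R3C2 = 4.
In row 3, 5 can only go at R3C5, so R3C5 = 5.
Row 3 needs a 3, and only R3C1 is open for it.
3 is placed in column 1, so R4C1 = 1.
In row 4, 5 can only go at R4C4, so R4C4 = 5.
Cage c's pair has sum 8, which forces R2C3 = 5.
Column 4 already has 5, which forces R2C4 = 3.
Cage g's pair has difference 3, which forces R3C4 = 2.
Column 4 already has 3; hence R5C4 = 1.
Cage d needs product 8; hence R1C3 = 2.
1 is placed in column 4, so R1C4 = 4.
Cage d has product 8, which forces R1C5 = 1.
2 is placed in row 3, so R3C3 = 1.
The 3 cells of cage e must have sum 9, which forces R4C3 = 4.
4 is placed in row 4, leaving R4C5 = 3.
Row 5 already has 1; hence R5C3 = 3.
Column 5 now contains 3; hence R5C5 = 4.
Filled in: 5 3 2 4 1 / 4 1 5 3 2 / 3 4 1 2 5 / 1 2 4 5 3 / 2 5 3 1 4.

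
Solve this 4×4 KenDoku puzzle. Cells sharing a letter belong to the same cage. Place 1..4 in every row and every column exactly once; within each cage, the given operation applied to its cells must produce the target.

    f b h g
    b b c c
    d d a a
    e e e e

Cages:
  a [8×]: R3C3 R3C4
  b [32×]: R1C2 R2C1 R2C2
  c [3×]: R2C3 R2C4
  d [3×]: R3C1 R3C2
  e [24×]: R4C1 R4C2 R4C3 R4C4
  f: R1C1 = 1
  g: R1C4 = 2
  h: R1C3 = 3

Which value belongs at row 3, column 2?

Cage f is a single given cell, leaving R1C1 = 1.
Cage b has product 32, which forces R1C2 = 4.
Cage h is a single given cell; hence R1C3 = 3.
Cage g is given; hence R1C4 = 2.
The 3 cells of cage b must have product 32, which forces R2C1 = 4.
The 3 cells of cage b must have product 32, leaving R2C2 = 2.
Column 3 now contains 3; hence R2C3 = 1.
Row 2 now contains 1, which forces R2C4 = 3.
1 is placed in column 1, leaving R3C1 = 3.
3 is placed in row 3; hence R3C2 = 1.
Column 4 now contains 2, which forces R3C4 = 4.
3 is placed in column 1; hence R4C1 = 2.
Column 2 already has 1, which forces R4C2 = 3.
Row 4 already has 2, which forces R4C3 = 4.
Column 4 now contains 4, so R4C4 = 1.
Row 3 now contains 4, which forces R3C3 = 2.
Completed grid: 1 4 3 2 / 4 2 1 3 / 3 1 2 4 / 2 3 4 1.

1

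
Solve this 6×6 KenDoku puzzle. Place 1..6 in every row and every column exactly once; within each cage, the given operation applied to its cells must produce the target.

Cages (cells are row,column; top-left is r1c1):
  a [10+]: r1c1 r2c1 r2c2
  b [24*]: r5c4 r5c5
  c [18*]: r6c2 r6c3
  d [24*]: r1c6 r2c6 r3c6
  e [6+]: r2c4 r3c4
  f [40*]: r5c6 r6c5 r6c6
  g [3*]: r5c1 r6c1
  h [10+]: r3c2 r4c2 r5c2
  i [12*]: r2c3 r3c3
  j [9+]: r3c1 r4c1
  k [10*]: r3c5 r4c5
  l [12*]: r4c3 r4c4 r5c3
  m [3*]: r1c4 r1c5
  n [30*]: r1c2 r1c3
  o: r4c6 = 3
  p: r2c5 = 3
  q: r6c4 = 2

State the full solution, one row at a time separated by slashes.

2 6 5 3 1 4 / 6 2 4 5 3 1 / 5 4 3 1 2 6 / 4 1 2 6 5 3 / 3 5 1 4 6 2 / 1 3 6 2 4 5

Cage p is a single given cell, so r2c5 = 3.
O is a freebie, leaving r4c6 = 3.
Cage q is a single given cell, leaving r6c4 = 2.
Cage m's pair has product 3, which forces r1c4 = 3.
Column 5 already has 3; hence r1c5 = 1.
Cage f has product 40, leaving r5c6 = 2.
In row 1, 2 can only go at r1c1, so r1c1 = 2.
Cage a has sum 10; hence r2c1 = 6.
Cage a needs sum 10; hence r2c2 = 2.
Row 2 already has 2, which forces r2c3 = 4.
Row 2 now contains 4, so r2c6 = 1.
Row 2 now contains 1, so r2c4 = 5.
Cage i's pair has product 12, which forces r3c3 = 3.
The two cells of cage e must have sum 6, which forces r3c4 = 1.
3 is placed in column 3, leaving r6c3 = 6.
The two cells of cage n must have product 30, leaving r1c2 = 6.
Column 3 now contains 6, leaving r1c3 = 5.
Row 1 now contains 6; hence r1c6 = 4.
Column 6 already has 4, so r3c6 = 6.
The 3 cells of cage l must have product 12, which forces r4c3 = 2.
The 3 cells of cage l must have product 12, which forces r4c4 = 6.
2 is placed in row 4, so r4c5 = 5.
Column 3 now contains 6, which forces r5c3 = 1.
Column 4 already has 6, which forces r5c4 = 4.
Row 5 already has 4, so r5c5 = 6.
Row 6 now contains 6, which forces r6c2 = 3.
5 is placed in column 5, which forces r6c5 = 4.
Column 6 already has 4, leaving r6c6 = 5.
The two cells of cage j must have sum 9, so r3c1 = 5.
Cage h needs sum 10; hence r3c2 = 4.
5 is placed in column 5; hence r3c5 = 2.
Row 4 now contains 5, so r4c1 = 4.
Cage h has sum 10, so r4c2 = 1.
Row 5 now contains 1, so r5c1 = 3.
Column 2 now contains 3, which forces r5c2 = 5.
Row 6 already has 3, which forces r6c1 = 1.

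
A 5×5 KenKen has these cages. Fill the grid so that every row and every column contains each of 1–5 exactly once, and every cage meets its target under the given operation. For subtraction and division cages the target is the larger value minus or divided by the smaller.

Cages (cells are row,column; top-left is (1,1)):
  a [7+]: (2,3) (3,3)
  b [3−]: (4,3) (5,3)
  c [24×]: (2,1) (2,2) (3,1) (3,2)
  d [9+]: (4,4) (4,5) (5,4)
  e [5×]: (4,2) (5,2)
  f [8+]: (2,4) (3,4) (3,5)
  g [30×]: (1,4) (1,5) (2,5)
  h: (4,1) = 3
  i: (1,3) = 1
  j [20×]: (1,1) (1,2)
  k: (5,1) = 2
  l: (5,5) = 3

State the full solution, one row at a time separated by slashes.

5 4 1 3 2 / 1 3 4 2 5 / 4 2 3 5 1 / 3 5 2 1 4 / 2 1 5 4 3

Cage i is given, so (1,3) = 1.
H is a freebie, so (4,1) = 3.
Cage k is a single given cell; hence (5,1) = 2.
Cage l is given; hence (5,5) = 3.
The 3 cells of cage g must have product 30, so (1,4) = 3.
Cage b's pair has difference 3; hence (4,3) = 2.
Cage d has sum 9, which forces (4,4) = 1.
The 3 cells of cage d must have sum 9, leaving (4,5) = 4.
Cage b needs two cells with difference 3; hence (5,3) = 5.
Cage d needs sum 9; hence (5,4) = 4.
Cage f needs sum 8; hence (3,5) = 1.
Row 4 already has 1, so (4,2) = 5.
Row 5 now contains 5; hence (5,2) = 1.
Cage j's pair has product 20, which forces (1,1) = 5.
Column 2 now contains 5, leaving (1,2) = 4.
Row 1 now contains 5, leaving (1,5) = 2.
The 4 cells of cage c must have product 24, which forces (2,1) = 1.
Column 5 already has 2, which forces (2,5) = 5.
1 is placed in row 3, leaving (3,1) = 4.
Row 3 now contains 4, so (3,3) = 3.
The 4 cells of cage c must have product 24; hence (2,2) = 3.
Column 3 already has 3; hence (2,3) = 4.
Row 2 now contains 5; hence (2,4) = 2.
Row 3 already has 3; hence (3,2) = 2.
The 3 cells of cage f must have sum 8; hence (3,4) = 5.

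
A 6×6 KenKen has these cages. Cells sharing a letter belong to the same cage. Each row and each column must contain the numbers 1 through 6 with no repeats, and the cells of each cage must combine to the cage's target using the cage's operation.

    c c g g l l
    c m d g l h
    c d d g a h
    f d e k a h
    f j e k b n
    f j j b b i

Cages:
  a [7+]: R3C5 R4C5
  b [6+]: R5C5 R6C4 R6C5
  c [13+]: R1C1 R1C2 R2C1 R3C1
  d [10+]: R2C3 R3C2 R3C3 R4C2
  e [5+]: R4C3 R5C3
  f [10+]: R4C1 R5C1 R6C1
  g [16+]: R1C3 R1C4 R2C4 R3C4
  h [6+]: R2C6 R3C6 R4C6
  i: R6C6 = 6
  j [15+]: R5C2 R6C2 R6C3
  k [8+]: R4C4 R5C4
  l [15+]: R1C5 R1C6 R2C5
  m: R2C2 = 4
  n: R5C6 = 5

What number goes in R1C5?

Cage m is given, so R2C2 = 4.
Cage n is given; hence R5C6 = 5.
Cage i is a single given cell; hence R6C6 = 6.
Column 6 now contains 6, which forces R1C6 = 4.
Row 5 now contains 5, which forces R5C2 = 6.
Cage j needs sum 15, leaving R6C2 = 5.
Cage j needs sum 15, leaving R6C3 = 4.
In row 4, 4 can only go at R4C5, so R4C5 = 4.
Cage a's pair has sum 7; hence R3C5 = 3.
Cage b needs sum 6, so R6C4 = 3.
The two cells of cage k must have sum 8, so R4C4 = 6.
3 is placed in column 4, so R5C4 = 2.
Row 5 now contains 2; hence R5C5 = 1.
Column 5 already has 1; hence R6C5 = 2.
Cage g needs sum 16, leaving R1C3 = 6.
Row 1 now contains 6, so R1C5 = 5.
5 is placed in column 5, so R2C5 = 6.
Cage g needs sum 16; hence R3C4 = 4.
Row 4 already has 6, so R4C1 = 5.
Cage e's pair has sum 5, which forces R4C3 = 2.
The 3 cells of cage f must have sum 10; hence R5C1 = 4.
Row 5 now contains 2, leaving R5C3 = 3.
Row 6 already has 2, which forces R6C1 = 1.
The 4 cells of cage c must have sum 13, which forces R1C1 = 3.
Cage c needs sum 13, leaving R1C2 = 2.
5 is placed in row 1; hence R1C4 = 1.
Cage c needs sum 13, so R2C1 = 2.
Cage d needs sum 10; hence R2C3 = 1.
Cage g needs sum 16, which forces R2C4 = 5.
Row 2 already has 1; hence R2C6 = 3.
Cage c needs sum 13, so R3C1 = 6.
The 4 cells of cage d must have sum 10, leaving R3C2 = 1.
Cage d needs sum 10, which forces R3C3 = 5.
Row 3 now contains 1; hence R3C6 = 2.
Cage d has sum 10, which forces R4C2 = 3.
Column 6 already has 3; hence R4C6 = 1.
Completed grid: 3 2 6 1 5 4 / 2 4 1 5 6 3 / 6 1 5 4 3 2 / 5 3 2 6 4 1 / 4 6 3 2 1 5 / 1 5 4 3 2 6.

5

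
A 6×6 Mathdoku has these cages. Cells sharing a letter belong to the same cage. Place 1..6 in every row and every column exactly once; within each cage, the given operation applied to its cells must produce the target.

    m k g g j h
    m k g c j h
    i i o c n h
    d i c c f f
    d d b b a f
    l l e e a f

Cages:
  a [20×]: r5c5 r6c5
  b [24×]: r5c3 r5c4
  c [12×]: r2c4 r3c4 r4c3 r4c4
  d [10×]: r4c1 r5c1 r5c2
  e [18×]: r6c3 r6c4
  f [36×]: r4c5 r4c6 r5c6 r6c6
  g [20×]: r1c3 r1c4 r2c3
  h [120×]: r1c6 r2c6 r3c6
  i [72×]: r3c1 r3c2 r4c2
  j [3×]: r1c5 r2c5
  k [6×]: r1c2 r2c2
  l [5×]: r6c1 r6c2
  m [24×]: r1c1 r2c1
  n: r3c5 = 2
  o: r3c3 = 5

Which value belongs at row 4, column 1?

5

Cage o is a single given cell, which forces r3c3 = 5.
N is a freebie, which forces r3c5 = 2.
The 3 cells of cage g must have product 20, leaving r1c4 = 5.
The 3 cells of cage h must have product 120, so r2c6 = 5.
The only place for 2 in row 1 is r1c2.
Cage k's pair has product 6, which forces r2c2 = 3.
Row 2 now contains 3; hence r2c5 = 1.
Cage g has product 20, which forces r1c3 = 1.
1 is placed in column 5, so r1c5 = 3.
Row 2 already has 1, which forces r2c3 = 4.
The 3 cells of cage i must have product 72, so r3c1 = 3.
Row 3 now contains 3, leaving r3c4 = 1.
Column 3 already has 1, so r4c3 = 2.
Column 5 now contains 3; hence r4c5 = 6.
Column 3 now contains 4; hence r5c3 = 6.
6 is placed in row 5, so r5c4 = 4.
Row 5 already has 4, so r5c5 = 5.
Column 3 already has 6, which forces r6c3 = 3.
3 is placed in row 6, so r6c4 = 6.
5 is placed in column 5, which forces r6c5 = 4.
The two cells of cage m must have product 24, which forces r1c1 = 4.
Row 1 already has 4, so r1c6 = 6.
Row 2 now contains 4, which forces r2c1 = 6.
Column 4 now contains 6, so r2c4 = 2.
The 3 cells of cage i must have product 72, so r3c2 = 6.
Column 6 already has 6, so r3c6 = 4.
The 3 cells of cage d must have product 10, leaving r4c1 = 5.
6 is placed in row 4, which forces r4c2 = 4.
6 is placed in row 4; hence r4c4 = 3.
3 is placed in row 4, so r4c6 = 1.
Cage d needs product 10; hence r5c1 = 2.
Row 5 already has 5, leaving r5c2 = 1.
2 is placed in row 5; hence r5c6 = 3.
5 is placed in column 1, leaving r6c1 = 1.
1 is placed in column 2, so r6c2 = 5.
Column 6 now contains 1, leaving r6c6 = 2.
Completed grid: 4 2 1 5 3 6 / 6 3 4 2 1 5 / 3 6 5 1 2 4 / 5 4 2 3 6 1 / 2 1 6 4 5 3 / 1 5 3 6 4 2.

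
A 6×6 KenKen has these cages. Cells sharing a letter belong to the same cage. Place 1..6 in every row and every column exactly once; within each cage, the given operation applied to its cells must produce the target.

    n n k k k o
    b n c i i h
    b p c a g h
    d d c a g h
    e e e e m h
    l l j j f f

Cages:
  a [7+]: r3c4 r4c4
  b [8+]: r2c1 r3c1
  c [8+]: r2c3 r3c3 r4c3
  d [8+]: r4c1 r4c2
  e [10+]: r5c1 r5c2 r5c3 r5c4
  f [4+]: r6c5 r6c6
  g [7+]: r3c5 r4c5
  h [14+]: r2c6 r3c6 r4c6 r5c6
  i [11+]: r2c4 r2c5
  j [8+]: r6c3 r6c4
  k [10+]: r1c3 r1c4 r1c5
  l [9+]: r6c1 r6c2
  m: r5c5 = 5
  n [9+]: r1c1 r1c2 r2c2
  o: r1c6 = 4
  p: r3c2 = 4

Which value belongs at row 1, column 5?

2

Cage o is a single given cell, which forces r1c6 = 4.
P is a freebie, so r3c2 = 4.
Cage m is a single given cell; hence r5c5 = 5.
Cage i's pair has sum 11, leaving r2c4 = 5.
5 is placed in column 5, which forces r2c5 = 6.
Cage g needs two cells with sum 7; hence r3c5 = 3.
The two cells of cage g must have sum 7, which forces r4c5 = 4.
Column 5 now contains 3, so r6c5 = 1.
Row 6 now contains 1; hence r6c6 = 3.
Cage k needs sum 10, so r1c3 = 5.
Cage k has sum 10; hence r1c4 = 3.
Column 5 now contains 1; hence r1c5 = 2.
Cage l needs two cells with sum 9, which forces r6c1 = 4.
Cage l needs two cells with sum 9; hence r6c2 = 5.
Cage n has sum 9, which forces r2c2 = 2.
Cage c has sum 8, so r2c3 = 4.
Row 2 now contains 2, leaving r2c6 = 1.
The 3 cells of cage c must have sum 8; hence r3c3 = 1.
Row 3 already has 1, so r3c4 = 6.
Cage c needs sum 8, which forces r4c3 = 3.
Column 4 already has 6, leaving r4c4 = 1.
Column 3 now contains 3, leaving r5c3 = 2.
2 is placed in row 5; hence r5c4 = 4.
2 is placed in row 5, which forces r5c6 = 6.
2 is placed in column 3; hence r6c3 = 6.
Column 4 already has 6, leaving r6c4 = 2.
Row 2 now contains 2, leaving r2c1 = 3.
Row 3 already has 6, so r3c1 = 5.
Row 3 now contains 5, leaving r3c6 = 2.
Cage d needs two cells with sum 8, leaving r4c1 = 2.
Row 4 already has 3, so r4c2 = 6.
Column 6 already has 2, so r4c6 = 5.
3 is placed in column 1; hence r5c1 = 1.
Row 5 now contains 1; hence r5c2 = 3.
1 is placed in column 1, so r1c1 = 6.
Column 2 already has 6, leaving r1c2 = 1.
Completed grid: 6 1 5 3 2 4 / 3 2 4 5 6 1 / 5 4 1 6 3 2 / 2 6 3 1 4 5 / 1 3 2 4 5 6 / 4 5 6 2 1 3.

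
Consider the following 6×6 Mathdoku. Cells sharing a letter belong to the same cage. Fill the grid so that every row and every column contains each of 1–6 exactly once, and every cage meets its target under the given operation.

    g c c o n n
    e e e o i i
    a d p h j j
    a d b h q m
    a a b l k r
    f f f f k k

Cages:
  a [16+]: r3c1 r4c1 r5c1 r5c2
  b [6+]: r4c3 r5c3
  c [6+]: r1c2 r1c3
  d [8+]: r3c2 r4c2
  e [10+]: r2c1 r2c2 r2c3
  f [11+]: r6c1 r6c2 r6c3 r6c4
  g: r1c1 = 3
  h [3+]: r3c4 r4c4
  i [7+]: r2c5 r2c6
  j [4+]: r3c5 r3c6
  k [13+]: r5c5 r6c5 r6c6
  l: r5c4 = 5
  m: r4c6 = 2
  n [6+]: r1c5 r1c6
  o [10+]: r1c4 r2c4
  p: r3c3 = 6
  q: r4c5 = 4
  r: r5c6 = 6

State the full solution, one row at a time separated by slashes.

Cage g is given, which forces r1c1 = 3.
Cage p is given, so r3c3 = 6.
Q is a freebie; hence r4c5 = 4.
Cage m is a single given cell; hence r4c6 = 2.
Cage l is a single given cell, which forces r5c4 = 5.
R is a freebie, which forces r5c6 = 6.
Cage h needs two cells with sum 3, which forces r3c4 = 2.
Cage a has sum 16, leaving r4c1 = 6.
The two cells of cage b must have sum 6, so r4c3 = 5.
Row 4 already has 2, so r4c4 = 1.
The two cells of cage b must have sum 6, which forces r5c3 = 1.
1 is placed in column 4; hence r6c4 = 3.
The 3 cells of cage k must have sum 13, so r6c5 = 6.
The two cells of cage d must have sum 8, leaving r3c2 = 5.
5 is placed in row 4, leaving r4c2 = 3.
Cage a needs sum 16, leaving r5c1 = 2.
Column 2 already has 3; hence r5c2 = 4.
2 is placed in row 5, leaving r5c5 = 3.
Column 2 already has 5, so r6c2 = 1.
Row 6 now contains 3, which forces r6c3 = 2.
4 is placed in column 2, which forces r1c2 = 2.
Column 3 already has 2, leaving r1c3 = 4.
4 is placed in row 1, so r1c4 = 6.
2 is placed in column 2; hence r2c2 = 6.
Cage e has sum 10, leaving r2c3 = 3.
6 is placed in column 4, leaving r2c4 = 4.
Column 5 now contains 3, leaving r2c5 = 2.
Cage i needs two cells with sum 7; hence r2c6 = 5.
5 is placed in row 3; hence r3c1 = 4.
Column 5 now contains 3, leaving r3c5 = 1.
Cage j's pair has sum 4, leaving r3c6 = 3.
1 is placed in row 6; hence r6c1 = 5.
Cage k has sum 13, so r6c6 = 4.
Column 5 already has 1, which forces r1c5 = 5.
5 is placed in column 6, leaving r1c6 = 1.
Row 2 now contains 5, so r2c1 = 1.

3 2 4 6 5 1 / 1 6 3 4 2 5 / 4 5 6 2 1 3 / 6 3 5 1 4 2 / 2 4 1 5 3 6 / 5 1 2 3 6 4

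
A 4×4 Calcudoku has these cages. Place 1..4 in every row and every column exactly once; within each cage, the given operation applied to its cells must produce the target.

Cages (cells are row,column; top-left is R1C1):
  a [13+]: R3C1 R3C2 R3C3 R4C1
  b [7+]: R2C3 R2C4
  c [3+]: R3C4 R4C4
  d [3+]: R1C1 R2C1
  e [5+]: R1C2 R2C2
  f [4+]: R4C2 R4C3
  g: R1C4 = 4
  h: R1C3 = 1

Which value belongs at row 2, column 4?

3

Cage h is given, so R1C3 = 1.
Cage g is given, which forces R1C4 = 4.
Column 4 already has 4, leaving R2C4 = 3.
Cage a needs sum 13, so R4C1 = 4.
Column 3 already has 1; hence R4C3 = 3.
Row 1 now contains 1, so R1C1 = 2.
The two cells of cage e must have sum 5; hence R1C2 = 3.
Cage d's pair has sum 3, leaving R2C1 = 1.
Cage e's pair has sum 5; hence R2C2 = 2.
3 is placed in row 2, which forces R2C3 = 4.
2 is placed in column 1, leaving R3C1 = 3.
Column 2 now contains 2; hence R3C2 = 4.
4 is placed in column 3, leaving R3C3 = 2.
Row 3 already has 2, which forces R3C4 = 1.
Row 4 already has 3, so R4C2 = 1.
Column 4 already has 1; hence R4C4 = 2.
Completed grid: 2 3 1 4 / 1 2 4 3 / 3 4 2 1 / 4 1 3 2.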